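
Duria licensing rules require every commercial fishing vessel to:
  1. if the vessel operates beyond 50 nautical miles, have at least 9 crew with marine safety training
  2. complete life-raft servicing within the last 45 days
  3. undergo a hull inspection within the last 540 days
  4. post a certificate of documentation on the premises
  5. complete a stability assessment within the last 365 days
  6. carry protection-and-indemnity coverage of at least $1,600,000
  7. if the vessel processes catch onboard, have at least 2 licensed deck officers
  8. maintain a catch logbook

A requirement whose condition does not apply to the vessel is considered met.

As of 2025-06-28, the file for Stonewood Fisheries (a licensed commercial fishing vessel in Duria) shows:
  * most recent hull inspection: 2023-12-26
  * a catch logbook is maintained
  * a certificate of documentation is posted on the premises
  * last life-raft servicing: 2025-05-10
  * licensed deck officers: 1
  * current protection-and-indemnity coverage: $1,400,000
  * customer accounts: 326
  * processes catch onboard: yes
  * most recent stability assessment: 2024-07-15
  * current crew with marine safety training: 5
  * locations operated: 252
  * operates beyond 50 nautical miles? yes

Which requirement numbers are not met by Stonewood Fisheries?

1, 2, 3, 6, 7

1. condition 'operates beyond 50 nautical miles' holds; crew with marine safety training 5 < 9 → not met
2. life-raft servicing 49 days ago vs limit 45 → not met
3. hull inspection 550 days ago vs limit 540 → not met
4. certificate of documentation present → met
5. stability assessment 348 days ago vs limit 365 → met
6. protection-and-indemnity coverage $1,400,000 < $1,600,000 → not met
7. condition 'processes catch onboard' holds; licensed deck officers 1 < 2 → not met
8. catch logbook present → met
Not met: 1, 2, 3, 6, 7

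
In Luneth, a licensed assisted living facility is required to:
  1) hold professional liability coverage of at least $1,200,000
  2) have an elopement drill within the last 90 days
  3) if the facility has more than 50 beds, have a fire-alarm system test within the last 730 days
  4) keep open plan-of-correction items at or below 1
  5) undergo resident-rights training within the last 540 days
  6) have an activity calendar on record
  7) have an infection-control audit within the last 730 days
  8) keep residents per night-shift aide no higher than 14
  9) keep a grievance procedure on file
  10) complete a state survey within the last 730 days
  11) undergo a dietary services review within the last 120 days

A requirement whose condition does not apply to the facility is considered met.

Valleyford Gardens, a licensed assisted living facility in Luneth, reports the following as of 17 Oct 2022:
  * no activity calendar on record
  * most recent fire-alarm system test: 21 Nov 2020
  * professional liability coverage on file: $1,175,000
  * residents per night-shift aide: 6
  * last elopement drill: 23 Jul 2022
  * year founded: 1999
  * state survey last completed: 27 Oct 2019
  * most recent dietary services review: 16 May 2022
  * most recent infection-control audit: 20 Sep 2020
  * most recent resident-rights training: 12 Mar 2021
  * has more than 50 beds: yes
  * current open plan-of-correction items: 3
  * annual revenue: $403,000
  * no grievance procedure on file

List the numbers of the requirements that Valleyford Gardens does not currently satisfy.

1, 4, 5, 6, 7, 9, 10, 11

1. professional liability coverage $1,175,000 < $1,200,000 → not met
2. elopement drill 86 days ago vs limit 90 → met
3. condition 'has more than 50 beds' holds; fire-alarm system test 695 days ago vs limit 730 → met
4. open plan-of-correction items 3 > 1 → not met
5. resident-rights training 584 days ago vs limit 540 → not met
6. activity calendar absent → not met
7. infection-control audit 757 days ago vs limit 730 → not met
8. residents per night-shift aide 6 ≤ 14 → met
9. grievance procedure absent → not met
10. state survey 1086 days ago vs limit 730 → not met
11. dietary services review 154 days ago vs limit 120 → not met
Not met: 1, 4, 5, 6, 7, 9, 10, 11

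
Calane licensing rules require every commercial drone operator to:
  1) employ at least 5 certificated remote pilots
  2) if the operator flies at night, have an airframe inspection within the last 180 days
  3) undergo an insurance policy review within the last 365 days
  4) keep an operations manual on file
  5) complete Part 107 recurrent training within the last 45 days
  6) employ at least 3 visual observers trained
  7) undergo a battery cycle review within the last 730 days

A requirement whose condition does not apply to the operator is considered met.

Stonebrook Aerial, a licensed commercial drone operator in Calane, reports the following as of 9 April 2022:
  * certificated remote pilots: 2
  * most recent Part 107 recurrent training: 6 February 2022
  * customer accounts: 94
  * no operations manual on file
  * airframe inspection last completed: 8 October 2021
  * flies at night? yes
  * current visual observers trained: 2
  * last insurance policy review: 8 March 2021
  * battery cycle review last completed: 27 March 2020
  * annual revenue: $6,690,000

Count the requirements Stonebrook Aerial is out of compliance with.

1. certificated remote pilots 2 < 5 → not met
2. condition 'flies at night' holds; airframe inspection 183 days ago vs limit 180 → not met
3. insurance policy review 397 days ago vs limit 365 → not met
4. operations manual absent → not met
5. Part 107 recurrent training 62 days ago vs limit 45 → not met
6. visual observers trained 2 < 3 → not met
7. battery cycle review 743 days ago vs limit 730 → not met
Not met: 7 of 7

7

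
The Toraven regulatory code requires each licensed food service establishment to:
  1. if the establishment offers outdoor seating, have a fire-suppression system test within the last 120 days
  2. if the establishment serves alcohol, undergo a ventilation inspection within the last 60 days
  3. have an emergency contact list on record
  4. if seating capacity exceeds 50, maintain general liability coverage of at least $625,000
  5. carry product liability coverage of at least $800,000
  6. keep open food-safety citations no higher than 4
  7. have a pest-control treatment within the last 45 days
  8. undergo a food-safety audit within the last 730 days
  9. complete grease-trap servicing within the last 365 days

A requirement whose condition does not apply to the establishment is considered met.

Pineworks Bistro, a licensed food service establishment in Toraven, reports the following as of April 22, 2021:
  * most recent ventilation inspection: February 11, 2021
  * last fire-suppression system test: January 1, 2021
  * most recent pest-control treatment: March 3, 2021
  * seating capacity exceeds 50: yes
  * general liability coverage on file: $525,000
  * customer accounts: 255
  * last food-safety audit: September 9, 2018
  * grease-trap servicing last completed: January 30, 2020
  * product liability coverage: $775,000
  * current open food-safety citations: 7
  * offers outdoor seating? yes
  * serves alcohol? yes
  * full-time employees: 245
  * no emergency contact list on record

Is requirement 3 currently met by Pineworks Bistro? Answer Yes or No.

3. emergency contact list absent → not met

No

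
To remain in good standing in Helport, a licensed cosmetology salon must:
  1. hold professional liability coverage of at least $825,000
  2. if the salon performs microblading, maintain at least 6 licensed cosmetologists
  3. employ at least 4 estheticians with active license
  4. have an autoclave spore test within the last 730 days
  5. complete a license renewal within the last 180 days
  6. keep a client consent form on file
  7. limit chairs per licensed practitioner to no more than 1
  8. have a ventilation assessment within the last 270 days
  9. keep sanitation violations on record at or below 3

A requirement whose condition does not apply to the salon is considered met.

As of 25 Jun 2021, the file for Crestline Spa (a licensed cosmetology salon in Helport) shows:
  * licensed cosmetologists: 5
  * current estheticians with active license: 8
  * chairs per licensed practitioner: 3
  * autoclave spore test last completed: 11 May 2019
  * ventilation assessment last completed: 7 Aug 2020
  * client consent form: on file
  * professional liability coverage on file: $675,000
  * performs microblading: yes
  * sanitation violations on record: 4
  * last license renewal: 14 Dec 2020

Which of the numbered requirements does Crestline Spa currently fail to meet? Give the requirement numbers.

1. professional liability coverage $675,000 < $825,000 → not met
2. condition 'performs microblading' holds; licensed cosmetologists 5 < 6 → not met
3. estheticians with active license 8 ≥ 4 → met
4. autoclave spore test 776 days ago vs limit 730 → not met
5. license renewal 193 days ago vs limit 180 → not met
6. client consent form present → met
7. chairs per licensed practitioner 3 > 1 → not met
8. ventilation assessment 322 days ago vs limit 270 → not met
9. sanitation violations on record 4 > 3 → not met
Not met: 1, 2, 4, 5, 7, 8, 9

1, 2, 4, 5, 7, 8, 9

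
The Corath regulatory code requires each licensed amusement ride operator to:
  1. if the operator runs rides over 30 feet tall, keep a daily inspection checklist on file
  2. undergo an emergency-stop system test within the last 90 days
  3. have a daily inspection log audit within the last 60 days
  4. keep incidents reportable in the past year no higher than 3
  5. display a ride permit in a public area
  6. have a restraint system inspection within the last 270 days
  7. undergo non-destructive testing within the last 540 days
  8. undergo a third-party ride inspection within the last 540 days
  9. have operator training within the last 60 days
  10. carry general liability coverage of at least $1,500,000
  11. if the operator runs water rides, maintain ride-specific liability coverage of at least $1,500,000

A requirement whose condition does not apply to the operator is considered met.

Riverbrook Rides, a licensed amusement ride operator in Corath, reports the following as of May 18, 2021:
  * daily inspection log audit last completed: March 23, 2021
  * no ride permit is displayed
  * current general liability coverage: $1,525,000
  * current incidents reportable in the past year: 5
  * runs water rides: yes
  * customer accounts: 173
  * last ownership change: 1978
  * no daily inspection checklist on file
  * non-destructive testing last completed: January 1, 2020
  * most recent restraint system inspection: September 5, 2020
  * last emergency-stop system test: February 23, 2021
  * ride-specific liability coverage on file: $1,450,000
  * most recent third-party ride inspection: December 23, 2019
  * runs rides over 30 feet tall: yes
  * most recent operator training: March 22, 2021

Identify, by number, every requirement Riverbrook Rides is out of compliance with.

1, 4, 5, 11

1. condition 'runs rides over 30 feet tall' holds; daily inspection checklist absent → not met
2. emergency-stop system test 84 days ago vs limit 90 → met
3. daily inspection log audit 56 days ago vs limit 60 → met
4. incidents reportable in the past year 5 > 3 → not met
5. ride permit absent → not met
6. restraint system inspection 255 days ago vs limit 270 → met
7. non-destructive testing 503 days ago vs limit 540 → met
8. third-party ride inspection 512 days ago vs limit 540 → met
9. operator training 57 days ago vs limit 60 → met
10. general liability coverage $1,525,000 ≥ $1,500,000 → met
11. condition 'runs water rides' holds; ride-specific liability coverage $1,450,000 < $1,500,000 → not met
Not met: 1, 4, 5, 11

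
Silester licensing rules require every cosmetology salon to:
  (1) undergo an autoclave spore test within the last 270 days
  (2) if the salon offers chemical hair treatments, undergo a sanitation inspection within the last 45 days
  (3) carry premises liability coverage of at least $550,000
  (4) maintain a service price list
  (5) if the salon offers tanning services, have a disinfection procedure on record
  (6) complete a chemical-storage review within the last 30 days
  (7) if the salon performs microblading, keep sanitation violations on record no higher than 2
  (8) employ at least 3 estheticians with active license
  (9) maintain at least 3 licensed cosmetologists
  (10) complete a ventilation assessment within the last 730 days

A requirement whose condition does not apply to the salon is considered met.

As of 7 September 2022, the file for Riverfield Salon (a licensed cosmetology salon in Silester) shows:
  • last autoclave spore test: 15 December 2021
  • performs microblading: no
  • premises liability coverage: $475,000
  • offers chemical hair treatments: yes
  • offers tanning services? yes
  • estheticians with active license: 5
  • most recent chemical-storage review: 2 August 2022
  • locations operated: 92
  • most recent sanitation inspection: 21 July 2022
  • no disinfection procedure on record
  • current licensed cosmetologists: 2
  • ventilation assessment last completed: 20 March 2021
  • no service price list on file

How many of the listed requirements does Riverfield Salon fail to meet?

1. autoclave spore test 266 days ago vs limit 270 → met
2. condition 'offers chemical hair treatments' holds; sanitation inspection 48 days ago vs limit 45 → not met
3. premises liability coverage $475,000 < $550,000 → not met
4. service price list absent → not met
5. condition 'offers tanning services' holds; disinfection procedure absent → not met
6. chemical-storage review 36 days ago vs limit 30 → not met
7. condition 'performs microblading' does not hold → requirement n/a → met
8. estheticians with active license 5 ≥ 3 → met
9. licensed cosmetologists 2 < 3 → not met
10. ventilation assessment 536 days ago vs limit 730 → met
Not met: 6 of 10

6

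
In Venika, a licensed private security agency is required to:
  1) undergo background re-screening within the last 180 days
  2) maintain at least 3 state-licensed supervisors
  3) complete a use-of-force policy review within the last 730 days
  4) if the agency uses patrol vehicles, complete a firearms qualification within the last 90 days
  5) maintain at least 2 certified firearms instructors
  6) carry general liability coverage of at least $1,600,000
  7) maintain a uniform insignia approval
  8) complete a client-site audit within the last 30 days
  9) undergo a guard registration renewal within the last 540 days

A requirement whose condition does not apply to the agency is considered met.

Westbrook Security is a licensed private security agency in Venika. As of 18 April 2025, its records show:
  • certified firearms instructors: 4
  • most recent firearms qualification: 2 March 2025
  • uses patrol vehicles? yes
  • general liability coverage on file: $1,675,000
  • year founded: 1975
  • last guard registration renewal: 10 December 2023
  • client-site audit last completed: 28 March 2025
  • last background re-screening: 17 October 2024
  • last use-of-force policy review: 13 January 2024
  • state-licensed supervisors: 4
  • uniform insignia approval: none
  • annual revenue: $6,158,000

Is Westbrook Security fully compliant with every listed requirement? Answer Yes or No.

1. background re-screening 183 days ago vs limit 180 → not met
2. state-licensed supervisors 4 ≥ 3 → met
3. use-of-force policy review 461 days ago vs limit 730 → met
4. condition 'uses patrol vehicles' holds; firearms qualification 47 days ago vs limit 90 → met
5. certified firearms instructors 4 ≥ 2 → met
6. general liability coverage $1,675,000 ≥ $1,600,000 → met
7. uniform insignia approval absent → not met
8. client-site audit 21 days ago vs limit 30 → met
9. guard registration renewal 495 days ago vs limit 540 → met
Not met: 1, 7

No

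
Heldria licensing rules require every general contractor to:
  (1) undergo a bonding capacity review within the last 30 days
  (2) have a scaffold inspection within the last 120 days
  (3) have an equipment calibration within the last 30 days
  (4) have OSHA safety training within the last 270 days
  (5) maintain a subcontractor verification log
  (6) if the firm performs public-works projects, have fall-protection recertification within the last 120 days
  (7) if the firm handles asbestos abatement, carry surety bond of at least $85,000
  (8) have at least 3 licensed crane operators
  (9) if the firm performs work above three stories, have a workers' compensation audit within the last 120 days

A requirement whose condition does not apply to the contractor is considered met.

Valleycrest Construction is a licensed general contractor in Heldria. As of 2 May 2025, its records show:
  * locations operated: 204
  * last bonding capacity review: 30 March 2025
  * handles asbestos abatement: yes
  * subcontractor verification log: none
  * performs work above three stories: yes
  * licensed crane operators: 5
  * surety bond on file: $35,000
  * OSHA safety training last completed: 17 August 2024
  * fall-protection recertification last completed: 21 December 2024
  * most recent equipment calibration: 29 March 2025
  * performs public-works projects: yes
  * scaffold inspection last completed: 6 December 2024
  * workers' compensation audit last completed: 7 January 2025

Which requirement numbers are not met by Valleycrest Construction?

1. bonding capacity review 33 days ago vs limit 30 → not met
2. scaffold inspection 147 days ago vs limit 120 → not met
3. equipment calibration 34 days ago vs limit 30 → not met
4. OSHA safety training 258 days ago vs limit 270 → met
5. subcontractor verification log absent → not met
6. condition 'performs public-works projects' holds; fall-protection recertification 132 days ago vs limit 120 → not met
7. condition 'handles asbestos abatement' holds; surety bond $35,000 < $85,000 → not met
8. licensed crane operators 5 ≥ 3 → met
9. condition 'performs work above three stories' holds; workers' compensation audit 115 days ago vs limit 120 → met
Not met: 1, 2, 3, 5, 6, 7

1, 2, 3, 5, 6, 7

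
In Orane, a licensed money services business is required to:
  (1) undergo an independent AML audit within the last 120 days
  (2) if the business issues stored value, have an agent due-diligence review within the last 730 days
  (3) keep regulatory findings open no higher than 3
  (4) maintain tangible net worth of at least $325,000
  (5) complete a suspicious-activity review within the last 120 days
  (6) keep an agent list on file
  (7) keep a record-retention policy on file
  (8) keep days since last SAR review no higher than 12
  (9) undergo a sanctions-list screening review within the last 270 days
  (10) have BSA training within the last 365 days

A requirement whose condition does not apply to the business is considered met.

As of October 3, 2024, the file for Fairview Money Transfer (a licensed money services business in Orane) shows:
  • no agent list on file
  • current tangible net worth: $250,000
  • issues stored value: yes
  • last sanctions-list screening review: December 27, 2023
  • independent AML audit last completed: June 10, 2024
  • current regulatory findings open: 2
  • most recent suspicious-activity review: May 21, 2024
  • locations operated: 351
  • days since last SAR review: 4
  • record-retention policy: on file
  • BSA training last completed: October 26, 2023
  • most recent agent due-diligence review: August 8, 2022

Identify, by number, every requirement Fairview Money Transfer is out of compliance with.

2, 4, 5, 6, 9

1. independent AML audit 115 days ago vs limit 120 → met
2. condition 'issues stored value' holds; agent due-diligence review 787 days ago vs limit 730 → not met
3. regulatory findings open 2 ≤ 3 → met
4. tangible net worth $250,000 < $325,000 → not met
5. suspicious-activity review 135 days ago vs limit 120 → not met
6. agent list absent → not met
7. record-retention policy present → met
8. days since last SAR review 4 ≤ 12 → met
9. sanctions-list screening review 281 days ago vs limit 270 → not met
10. BSA training 343 days ago vs limit 365 → met
Not met: 2, 4, 5, 6, 9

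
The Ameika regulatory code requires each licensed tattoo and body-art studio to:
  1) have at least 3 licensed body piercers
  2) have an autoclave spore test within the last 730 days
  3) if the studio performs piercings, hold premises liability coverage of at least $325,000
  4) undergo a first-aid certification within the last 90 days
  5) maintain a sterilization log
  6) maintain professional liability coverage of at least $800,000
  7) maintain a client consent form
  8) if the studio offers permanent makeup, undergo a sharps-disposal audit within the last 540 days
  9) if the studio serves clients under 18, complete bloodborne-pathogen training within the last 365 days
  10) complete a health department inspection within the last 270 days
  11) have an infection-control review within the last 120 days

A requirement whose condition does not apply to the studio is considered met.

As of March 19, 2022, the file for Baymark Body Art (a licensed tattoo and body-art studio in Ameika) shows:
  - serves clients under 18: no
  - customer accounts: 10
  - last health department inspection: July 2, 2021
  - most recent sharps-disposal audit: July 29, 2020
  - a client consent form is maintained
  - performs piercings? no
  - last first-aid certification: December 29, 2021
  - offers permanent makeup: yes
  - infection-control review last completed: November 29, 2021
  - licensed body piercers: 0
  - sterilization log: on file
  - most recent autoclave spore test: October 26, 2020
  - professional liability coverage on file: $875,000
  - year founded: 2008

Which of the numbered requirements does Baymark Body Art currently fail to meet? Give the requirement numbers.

1, 8

1. licensed body piercers 0 < 3 → not met
2. autoclave spore test 509 days ago vs limit 730 → met
3. condition 'performs piercings' does not hold → requirement n/a → met
4. first-aid certification 80 days ago vs limit 90 → met
5. sterilization log present → met
6. professional liability coverage $875,000 ≥ $800,000 → met
7. client consent form present → met
8. condition 'offers permanent makeup' holds; sharps-disposal audit 598 days ago vs limit 540 → not met
9. condition 'serves clients under 18' does not hold → requirement n/a → met
10. health department inspection 260 days ago vs limit 270 → met
11. infection-control review 110 days ago vs limit 120 → met
Not met: 1, 8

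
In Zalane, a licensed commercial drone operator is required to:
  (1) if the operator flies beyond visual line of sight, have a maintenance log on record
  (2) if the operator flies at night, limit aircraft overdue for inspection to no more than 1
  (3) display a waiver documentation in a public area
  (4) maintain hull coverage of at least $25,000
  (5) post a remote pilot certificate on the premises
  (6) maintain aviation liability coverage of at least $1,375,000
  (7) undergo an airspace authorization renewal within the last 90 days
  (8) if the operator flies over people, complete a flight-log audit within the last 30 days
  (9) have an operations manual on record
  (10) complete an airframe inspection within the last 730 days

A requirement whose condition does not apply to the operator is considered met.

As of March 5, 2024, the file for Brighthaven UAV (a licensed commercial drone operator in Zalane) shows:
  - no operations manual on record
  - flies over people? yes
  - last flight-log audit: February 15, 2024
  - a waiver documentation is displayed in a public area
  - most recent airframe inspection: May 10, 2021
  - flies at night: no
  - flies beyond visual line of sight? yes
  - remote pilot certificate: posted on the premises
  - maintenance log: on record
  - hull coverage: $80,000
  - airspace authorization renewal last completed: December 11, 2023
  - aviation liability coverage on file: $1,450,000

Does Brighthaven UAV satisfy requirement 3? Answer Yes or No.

Yes

3. waiver documentation present → met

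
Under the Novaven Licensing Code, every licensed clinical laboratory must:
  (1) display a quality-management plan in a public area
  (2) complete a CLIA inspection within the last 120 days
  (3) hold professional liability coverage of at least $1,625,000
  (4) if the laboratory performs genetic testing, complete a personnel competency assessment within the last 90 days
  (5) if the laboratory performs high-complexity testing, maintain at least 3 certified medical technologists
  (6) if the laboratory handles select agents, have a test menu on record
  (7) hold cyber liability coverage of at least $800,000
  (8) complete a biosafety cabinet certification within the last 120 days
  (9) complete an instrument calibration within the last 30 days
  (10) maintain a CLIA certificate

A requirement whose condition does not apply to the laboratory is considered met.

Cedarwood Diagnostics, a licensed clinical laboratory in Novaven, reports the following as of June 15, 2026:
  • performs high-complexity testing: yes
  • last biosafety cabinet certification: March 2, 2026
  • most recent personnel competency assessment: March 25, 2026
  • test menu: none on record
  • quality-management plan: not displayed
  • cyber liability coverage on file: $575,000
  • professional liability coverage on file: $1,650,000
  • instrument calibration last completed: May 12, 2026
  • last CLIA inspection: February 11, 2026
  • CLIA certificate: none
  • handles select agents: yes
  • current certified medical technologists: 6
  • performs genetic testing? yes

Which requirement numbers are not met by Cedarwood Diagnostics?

1. quality-management plan absent → not met
2. CLIA inspection 124 days ago vs limit 120 → not met
3. professional liability coverage $1,650,000 ≥ $1,625,000 → met
4. condition 'performs genetic testing' holds; personnel competency assessment 82 days ago vs limit 90 → met
5. condition 'performs high-complexity testing' holds; certified medical technologists 6 ≥ 3 → met
6. condition 'handles select agents' holds; test menu absent → not met
7. cyber liability coverage $575,000 < $800,000 → not met
8. biosafety cabinet certification 105 days ago vs limit 120 → met
9. instrument calibration 34 days ago vs limit 30 → not met
10. CLIA certificate absent → not met
Not met: 1, 2, 6, 7, 9, 10

1, 2, 6, 7, 9, 10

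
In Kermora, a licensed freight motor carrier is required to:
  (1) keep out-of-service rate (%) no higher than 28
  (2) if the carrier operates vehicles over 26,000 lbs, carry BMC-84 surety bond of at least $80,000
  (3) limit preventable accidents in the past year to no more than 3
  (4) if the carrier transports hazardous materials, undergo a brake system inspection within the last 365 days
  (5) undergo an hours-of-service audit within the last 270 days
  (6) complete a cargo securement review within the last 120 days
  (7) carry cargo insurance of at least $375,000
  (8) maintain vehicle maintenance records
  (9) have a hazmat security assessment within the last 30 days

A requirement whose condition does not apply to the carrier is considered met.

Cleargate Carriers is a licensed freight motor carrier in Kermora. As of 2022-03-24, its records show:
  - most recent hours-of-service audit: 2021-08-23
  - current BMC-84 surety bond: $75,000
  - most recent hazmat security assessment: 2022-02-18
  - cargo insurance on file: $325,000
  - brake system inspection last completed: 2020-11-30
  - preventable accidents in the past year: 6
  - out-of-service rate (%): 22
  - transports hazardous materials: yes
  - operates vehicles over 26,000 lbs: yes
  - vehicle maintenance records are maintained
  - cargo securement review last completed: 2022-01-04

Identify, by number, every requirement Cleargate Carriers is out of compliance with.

1. out-of-service rate (%) 22 ≤ 28 → met
2. condition 'operates vehicles over 26,000 lbs' holds; BMC-84 surety bond $75,000 < $80,000 → not met
3. preventable accidents in the past year 6 > 3 → not met
4. condition 'transports hazardous materials' holds; brake system inspection 479 days ago vs limit 365 → not met
5. hours-of-service audit 213 days ago vs limit 270 → met
6. cargo securement review 79 days ago vs limit 120 → met
7. cargo insurance $325,000 < $375,000 → not met
8. vehicle maintenance records present → met
9. hazmat security assessment 34 days ago vs limit 30 → not met
Not met: 2, 3, 4, 7, 9

2, 3, 4, 7, 9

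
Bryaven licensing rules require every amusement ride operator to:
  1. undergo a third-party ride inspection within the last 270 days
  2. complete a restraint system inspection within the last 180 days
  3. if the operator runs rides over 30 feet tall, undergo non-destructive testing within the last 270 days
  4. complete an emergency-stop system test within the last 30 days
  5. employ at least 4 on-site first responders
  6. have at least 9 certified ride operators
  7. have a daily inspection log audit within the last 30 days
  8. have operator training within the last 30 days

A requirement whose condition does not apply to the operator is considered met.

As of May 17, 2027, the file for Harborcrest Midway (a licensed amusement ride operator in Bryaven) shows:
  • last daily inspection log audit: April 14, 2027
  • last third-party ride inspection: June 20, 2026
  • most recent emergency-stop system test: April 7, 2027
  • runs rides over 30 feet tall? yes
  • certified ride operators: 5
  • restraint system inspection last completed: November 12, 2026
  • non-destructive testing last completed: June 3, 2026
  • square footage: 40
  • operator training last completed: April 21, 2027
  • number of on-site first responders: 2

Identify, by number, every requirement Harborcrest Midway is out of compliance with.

1. third-party ride inspection 331 days ago vs limit 270 → not met
2. restraint system inspection 186 days ago vs limit 180 → not met
3. condition 'runs rides over 30 feet tall' holds; non-destructive testing 348 days ago vs limit 270 → not met
4. emergency-stop system test 40 days ago vs limit 30 → not met
5. on-site first responders 2 < 4 → not met
6. certified ride operators 5 < 9 → not met
7. daily inspection log audit 33 days ago vs limit 30 → not met
8. operator training 26 days ago vs limit 30 → met
Not met: 1, 2, 3, 4, 5, 6, 7

1, 2, 3, 4, 5, 6, 7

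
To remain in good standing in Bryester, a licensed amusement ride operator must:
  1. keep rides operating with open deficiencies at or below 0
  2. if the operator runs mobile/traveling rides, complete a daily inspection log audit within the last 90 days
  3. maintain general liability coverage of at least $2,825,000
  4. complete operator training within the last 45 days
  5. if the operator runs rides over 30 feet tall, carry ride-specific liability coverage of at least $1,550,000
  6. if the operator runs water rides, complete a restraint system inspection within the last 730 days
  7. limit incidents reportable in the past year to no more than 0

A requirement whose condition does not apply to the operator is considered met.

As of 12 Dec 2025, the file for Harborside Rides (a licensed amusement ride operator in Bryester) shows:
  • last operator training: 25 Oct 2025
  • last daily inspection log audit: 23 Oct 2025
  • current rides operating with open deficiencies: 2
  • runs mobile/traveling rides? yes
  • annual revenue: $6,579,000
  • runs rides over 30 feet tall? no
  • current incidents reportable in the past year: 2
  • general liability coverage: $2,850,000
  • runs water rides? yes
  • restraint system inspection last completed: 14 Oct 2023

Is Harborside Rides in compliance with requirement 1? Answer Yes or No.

1. rides operating with open deficiencies 2 > 0 → not met

No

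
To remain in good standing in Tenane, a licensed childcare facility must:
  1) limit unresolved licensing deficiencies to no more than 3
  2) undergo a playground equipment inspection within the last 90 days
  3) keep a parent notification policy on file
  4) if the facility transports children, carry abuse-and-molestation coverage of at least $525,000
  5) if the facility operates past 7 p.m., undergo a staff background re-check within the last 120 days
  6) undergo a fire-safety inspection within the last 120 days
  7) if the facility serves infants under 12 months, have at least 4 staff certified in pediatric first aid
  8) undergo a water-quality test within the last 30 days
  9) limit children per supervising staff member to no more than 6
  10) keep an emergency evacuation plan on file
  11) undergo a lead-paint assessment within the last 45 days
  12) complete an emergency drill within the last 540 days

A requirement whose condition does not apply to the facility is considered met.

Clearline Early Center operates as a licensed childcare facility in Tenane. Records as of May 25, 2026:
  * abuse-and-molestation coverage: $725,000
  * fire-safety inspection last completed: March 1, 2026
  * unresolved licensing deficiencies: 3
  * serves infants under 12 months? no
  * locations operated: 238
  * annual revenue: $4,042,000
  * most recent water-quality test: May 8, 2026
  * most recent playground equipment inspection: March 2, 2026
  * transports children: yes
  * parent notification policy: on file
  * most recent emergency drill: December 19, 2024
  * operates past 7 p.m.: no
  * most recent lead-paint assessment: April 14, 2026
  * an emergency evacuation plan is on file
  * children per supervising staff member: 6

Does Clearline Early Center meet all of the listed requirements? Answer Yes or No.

Yes

1. unresolved licensing deficiencies 3 ≤ 3 → met
2. playground equipment inspection 84 days ago vs limit 90 → met
3. parent notification policy present → met
4. condition 'transports children' holds; abuse-and-molestation coverage $725,000 ≥ $525,000 → met
5. condition 'operates past 7 p.m.' does not hold → requirement n/a → met
6. fire-safety inspection 85 days ago vs limit 120 → met
7. condition 'serves infants under 12 months' does not hold → requirement n/a → met
8. water-quality test 17 days ago vs limit 30 → met
9. children per supervising staff member 6 ≤ 6 → met
10. emergency evacuation plan present → met
11. lead-paint assessment 41 days ago vs limit 45 → met
12. emergency drill 522 days ago vs limit 540 → met
All met.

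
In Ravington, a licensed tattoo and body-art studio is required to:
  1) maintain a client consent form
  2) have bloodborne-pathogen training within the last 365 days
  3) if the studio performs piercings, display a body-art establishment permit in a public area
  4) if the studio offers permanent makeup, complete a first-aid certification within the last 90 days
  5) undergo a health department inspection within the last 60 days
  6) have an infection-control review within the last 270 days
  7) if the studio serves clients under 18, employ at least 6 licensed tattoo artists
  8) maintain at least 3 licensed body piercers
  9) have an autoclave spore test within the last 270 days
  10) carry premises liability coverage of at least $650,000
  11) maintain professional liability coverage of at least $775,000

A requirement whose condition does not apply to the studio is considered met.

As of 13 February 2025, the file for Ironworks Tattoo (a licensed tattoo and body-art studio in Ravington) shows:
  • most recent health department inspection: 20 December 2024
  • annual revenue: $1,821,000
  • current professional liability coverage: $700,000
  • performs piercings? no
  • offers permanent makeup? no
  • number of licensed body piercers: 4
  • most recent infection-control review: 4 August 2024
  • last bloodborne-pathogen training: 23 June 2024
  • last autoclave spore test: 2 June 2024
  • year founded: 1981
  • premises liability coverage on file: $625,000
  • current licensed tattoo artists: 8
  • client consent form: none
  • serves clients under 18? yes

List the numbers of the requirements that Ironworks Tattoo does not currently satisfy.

1. client consent form absent → not met
2. bloodborne-pathogen training 235 days ago vs limit 365 → met
3. condition 'performs piercings' does not hold → requirement n/a → met
4. condition 'offers permanent makeup' does not hold → requirement n/a → met
5. health department inspection 55 days ago vs limit 60 → met
6. infection-control review 193 days ago vs limit 270 → met
7. condition 'serves clients under 18' holds; licensed tattoo artists 8 ≥ 6 → met
8. licensed body piercers 4 ≥ 3 → met
9. autoclave spore test 256 days ago vs limit 270 → met
10. premises liability coverage $625,000 < $650,000 → not met
11. professional liability coverage $700,000 < $775,000 → not met
Not met: 1, 10, 11

1, 10, 11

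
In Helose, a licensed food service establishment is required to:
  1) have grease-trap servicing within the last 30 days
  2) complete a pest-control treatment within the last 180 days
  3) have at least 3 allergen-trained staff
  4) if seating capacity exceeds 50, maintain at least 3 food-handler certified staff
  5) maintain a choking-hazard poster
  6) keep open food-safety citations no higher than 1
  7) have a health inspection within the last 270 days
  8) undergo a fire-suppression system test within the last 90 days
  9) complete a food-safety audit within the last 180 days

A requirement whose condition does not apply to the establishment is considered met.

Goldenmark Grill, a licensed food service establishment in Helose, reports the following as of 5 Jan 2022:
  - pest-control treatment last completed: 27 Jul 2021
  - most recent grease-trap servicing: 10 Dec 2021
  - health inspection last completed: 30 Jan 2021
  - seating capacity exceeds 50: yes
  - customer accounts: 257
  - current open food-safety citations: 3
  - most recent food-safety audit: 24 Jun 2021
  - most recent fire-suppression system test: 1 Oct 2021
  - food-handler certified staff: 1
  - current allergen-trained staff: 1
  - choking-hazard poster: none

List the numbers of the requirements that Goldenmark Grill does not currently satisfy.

3, 4, 5, 6, 7, 8, 9

1. grease-trap servicing 26 days ago vs limit 30 → met
2. pest-control treatment 162 days ago vs limit 180 → met
3. allergen-trained staff 1 < 3 → not met
4. condition 'seating capacity exceeds 50' holds; food-handler certified staff 1 < 3 → not met
5. choking-hazard poster absent → not met
6. open food-safety citations 3 > 1 → not met
7. health inspection 340 days ago vs limit 270 → not met
8. fire-suppression system test 96 days ago vs limit 90 → not met
9. food-safety audit 195 days ago vs limit 180 → not met
Not met: 3, 4, 5, 6, 7, 8, 9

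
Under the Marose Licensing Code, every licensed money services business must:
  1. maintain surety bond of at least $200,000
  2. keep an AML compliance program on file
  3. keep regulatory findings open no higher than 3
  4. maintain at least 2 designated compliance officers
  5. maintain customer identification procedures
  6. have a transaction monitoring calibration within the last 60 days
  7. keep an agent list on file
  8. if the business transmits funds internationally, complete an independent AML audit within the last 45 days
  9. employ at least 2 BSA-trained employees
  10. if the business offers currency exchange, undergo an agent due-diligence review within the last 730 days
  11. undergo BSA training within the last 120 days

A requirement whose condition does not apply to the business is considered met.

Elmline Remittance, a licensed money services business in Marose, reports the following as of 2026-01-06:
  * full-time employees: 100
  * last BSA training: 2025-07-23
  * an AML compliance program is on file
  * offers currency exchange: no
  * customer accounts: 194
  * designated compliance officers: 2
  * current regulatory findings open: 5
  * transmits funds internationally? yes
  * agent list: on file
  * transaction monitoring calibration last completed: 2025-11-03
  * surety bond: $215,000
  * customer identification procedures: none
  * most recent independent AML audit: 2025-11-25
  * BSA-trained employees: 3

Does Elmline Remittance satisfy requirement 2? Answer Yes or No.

2. AML compliance program present → met

Yes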